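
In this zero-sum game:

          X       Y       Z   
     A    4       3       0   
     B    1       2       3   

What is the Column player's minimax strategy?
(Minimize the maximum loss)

Column should play Y or Z (all achieve the minimum), value = 3

Work:
Column player minimizes Row's maximum payoff:
Column X: max payoff to Row = 4
Column Y: max payoff to Row = 3
Column Z: max payoff to Row = 3
Minimum is 3, achieved by columns Y, Z (tied).
Each of Y or Z is a minimax strategy.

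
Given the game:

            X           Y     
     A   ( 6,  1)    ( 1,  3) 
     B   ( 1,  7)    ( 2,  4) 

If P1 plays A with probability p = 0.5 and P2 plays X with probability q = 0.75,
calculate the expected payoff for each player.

E[P1] = 3.0, E[P2] = 3.875

Work:
E[P1] = p·q·π₁(A,X) + p·(1-q)·π₁(A,Y) + (1-p)·q·π₁(B,X) + (1-p)·(1-q)·π₁(B,Y)
= 0.5·0.75·6 + 0.5·0.25·1 + 0.5·0.75·1 + 0.5·0.25·2
= 3.0

E[P2] = 3.875 (similar calculation)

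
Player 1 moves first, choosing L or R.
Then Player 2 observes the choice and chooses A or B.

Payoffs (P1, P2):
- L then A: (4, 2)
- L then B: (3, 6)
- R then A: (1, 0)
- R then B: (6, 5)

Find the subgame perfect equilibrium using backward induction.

P1 plays R, P2 plays B after L and B after R; Payoff (6, 5)

Work:
Backward induction:
After L: P2 chooses B → P1 gets 3
After R: P2 chooses B → P1 gets 6
P1 chooses R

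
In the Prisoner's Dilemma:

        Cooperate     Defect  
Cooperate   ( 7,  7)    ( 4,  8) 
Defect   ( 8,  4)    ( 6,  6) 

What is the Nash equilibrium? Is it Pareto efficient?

(Defect, Defect) is NE; not Pareto efficient

Work:
Defect dominates Cooperate for both players:
If P2 cooperates: Defect (8) > Cooperate (7)
If P2 defects: Defect (6) > Cooperate (4)
NE: (Defect, Defect) with payoff (6, 6)
But (Cooperate, Cooperate) = (7, 7) Pareto dominates (6, 6)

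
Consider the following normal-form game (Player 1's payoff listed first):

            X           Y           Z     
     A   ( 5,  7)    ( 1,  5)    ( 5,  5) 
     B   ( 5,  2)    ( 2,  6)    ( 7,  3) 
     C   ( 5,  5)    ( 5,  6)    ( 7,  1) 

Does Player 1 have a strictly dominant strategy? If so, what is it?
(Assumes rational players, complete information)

No strictly dominant strategy exists for Player 1

Work:
A strategy strictly dominates another if it gives a strictly higher payoff against every opponent action. Compare each pair of P1's strategies column-by-column:
  A vs B: [5 vs 5, 1 vs 2, 5 vs 7] → A does not strictly dominate B (column X: 5 ≤ 5)
  A vs C: [5 vs 5, 1 vs 5, 5 vs 7] → A does not strictly dominate C (column X: 5 ≤ 5)
  B vs A: [5 vs 5, 2 vs 1, 7 vs 5] → B does not strictly dominate A (column X: 5 ≤ 5)
  B vs C: [5 vs 5, 2 vs 5, 7 vs 7] → B does not strictly dominate C (column X: 5 ≤ 5)
  C vs A: [5 vs 5, 5 vs 1, 7 vs 5] → C does not strictly dominate A (column X: 5 ≤ 5)
  C vs B: [5 vs 5, 5 vs 2, 7 vs 7] → C does not strictly dominate B (column X: 5 ≤ 5)
No single strategy strictly dominates all others → no strictly dominant strategy.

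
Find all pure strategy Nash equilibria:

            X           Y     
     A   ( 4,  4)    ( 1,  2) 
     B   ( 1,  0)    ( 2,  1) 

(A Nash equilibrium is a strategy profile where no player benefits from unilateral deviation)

Nash equilibrium: (A, X), (B, Y)

Work:
Best responses:
  P1 vs X: payoffs [4, 1] → best response A (payoff 4)
  P1 vs Y: payoffs [1, 2] → best response B (payoff 2)
  P2 vs A: payoffs [4, 2] → best response X (payoff 4)
  P2 vs B: payoffs [0, 1] → best response Y (payoff 1)
Mutual best responses: (A,X), (B,Y) → Nash equilibria.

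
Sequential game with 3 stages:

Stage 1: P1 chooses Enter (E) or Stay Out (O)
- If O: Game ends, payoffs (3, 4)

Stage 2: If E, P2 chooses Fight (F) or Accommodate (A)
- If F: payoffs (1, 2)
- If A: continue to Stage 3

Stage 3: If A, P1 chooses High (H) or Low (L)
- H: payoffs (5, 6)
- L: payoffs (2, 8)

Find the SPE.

SPE: (E, A, H); Outcome (5, 6)

Work:
Stage 3: P1 chooses H (5 vs 2)
Stage 2: P2: F->2, A->6 (anticipating H). Choose A
Stage 1: P1: O->3, E->5 (anticipating A, H). Choose E
SPE path: E -> A -> H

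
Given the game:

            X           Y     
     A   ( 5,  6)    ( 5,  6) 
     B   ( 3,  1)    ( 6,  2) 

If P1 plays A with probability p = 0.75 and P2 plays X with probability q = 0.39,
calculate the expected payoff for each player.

E[P1] = 4.9575, E[P2] = 4.9025

Work:
E[P1] = p·q·π₁(A,X) + p·(1-q)·π₁(A,Y) + (1-p)·q·π₁(B,X) + (1-p)·(1-q)·π₁(B,Y)
= 0.75·0.39·5 + 0.75·0.61·5 + 0.25·0.39·3 + 0.25·0.61·6
= 4.9575

E[P2] = 4.9025 (similar calculation)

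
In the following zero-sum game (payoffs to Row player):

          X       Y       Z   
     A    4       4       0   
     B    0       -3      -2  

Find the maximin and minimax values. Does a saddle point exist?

Maximin = 0, Minimax = 0, Saddle: True

Work:
Row minimums: [0, -3] → maximin = 0
Column maximums: [4, 4, 0] → minimax = 0
Saddle point exists! Game value = 0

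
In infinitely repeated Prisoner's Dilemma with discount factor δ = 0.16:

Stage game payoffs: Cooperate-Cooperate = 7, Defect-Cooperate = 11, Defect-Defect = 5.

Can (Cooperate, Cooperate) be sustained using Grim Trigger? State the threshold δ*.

δ* = 0.6667; since δ = 0.16 < 0.6667, cooperation cannot be sustained

Work:
For Grim Trigger:
Cooperate forever: 7/(1-δ)
Defect then punished: 11 + 5·δ/(1-δ)
Need: 7/(1-δ) ≥ 11 + 5·δ/(1-δ)
Solving: δ ≥ (T-R)/(T-P) = (11-7)/(11-5) = 0.6667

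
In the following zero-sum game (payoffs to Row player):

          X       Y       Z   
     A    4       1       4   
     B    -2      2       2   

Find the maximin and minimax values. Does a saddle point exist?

Maximin = 1, Minimax = 2, Saddle: False

Work:
Row minimums: [1, -2] → maximin = 1
Column maximums: [4, 2, 4] → minimax = 2
No saddle point (maximin ≠ minimax). Mixed strategy needed.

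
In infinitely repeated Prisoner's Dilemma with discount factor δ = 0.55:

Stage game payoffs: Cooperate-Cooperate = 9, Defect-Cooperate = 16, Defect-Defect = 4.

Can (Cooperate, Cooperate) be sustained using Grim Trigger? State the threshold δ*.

δ* = 0.5833; since δ = 0.55 < 0.5833, cooperation cannot be sustained

Work:
For Grim Trigger:
Cooperate forever: 9/(1-δ)
Defect then punished: 16 + 4·δ/(1-δ)
Need: 9/(1-δ) ≥ 16 + 4·δ/(1-δ)
Solving: δ ≥ (T-R)/(T-P) = (16-9)/(16-4) = 0.5833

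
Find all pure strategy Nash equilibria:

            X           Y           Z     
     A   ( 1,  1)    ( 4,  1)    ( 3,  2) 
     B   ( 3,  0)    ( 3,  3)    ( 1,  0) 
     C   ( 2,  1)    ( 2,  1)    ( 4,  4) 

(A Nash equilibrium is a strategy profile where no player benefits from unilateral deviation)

Nash equilibrium: (C, Z)

Work:
Best responses:
  P1 vs X: payoffs [1, 3, 2] → best response B (payoff 3)
  P1 vs Y: payoffs [4, 3, 2] → best response A (payoff 4)
  P1 vs Z: payoffs [3, 1, 4] → best response C (payoff 4)
  P2 vs A: payoffs [1, 1, 2] → best response Z (payoff 2)
  P2 vs B: payoffs [0, 3, 0] → best response Y (payoff 3)
  P2 vs C: payoffs [1, 1, 4] → best response Z (payoff 4)
Mutual best responses: (C,Z) → Nash equilibria.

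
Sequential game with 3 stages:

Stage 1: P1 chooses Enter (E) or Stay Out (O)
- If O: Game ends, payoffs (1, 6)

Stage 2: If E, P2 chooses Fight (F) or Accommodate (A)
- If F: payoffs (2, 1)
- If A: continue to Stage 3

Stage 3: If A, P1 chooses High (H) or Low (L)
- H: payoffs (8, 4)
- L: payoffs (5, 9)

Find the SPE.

SPE: (E, A, H); Outcome (8, 4)

Work:
Stage 3: P1 chooses H (8 vs 5)
Stage 2: P2: F->1, A->4 (anticipating H). Choose A
Stage 1: P1: O->1, E->8 (anticipating A, H). Choose E
SPE path: E -> A -> H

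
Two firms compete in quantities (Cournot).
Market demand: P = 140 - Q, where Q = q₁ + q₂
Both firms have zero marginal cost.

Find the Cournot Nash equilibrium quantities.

q₁* = q₂* = 46.67; P* = 46.67

Work:
Profit: π_i = P·q_i = (a - q_i - q_j)·q_i
FOC: ∂π_i/∂q_i = a - 2q_i - q_j = 0
Reaction function: q_i = (140 - q_j)/2
Symmetry: q* = 140/3 = 46.67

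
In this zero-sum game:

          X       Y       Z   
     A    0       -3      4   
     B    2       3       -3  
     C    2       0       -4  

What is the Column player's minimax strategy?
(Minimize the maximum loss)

Column should play X, value = 2

Work:
Column player minimizes Row's maximum payoff:
Column X: max payoff to Row = 2
Column Y: max payoff to Row = 3
Column Z: max payoff to Row = 4
Minimum is 2, achieved by column X.
Minimax strategy: X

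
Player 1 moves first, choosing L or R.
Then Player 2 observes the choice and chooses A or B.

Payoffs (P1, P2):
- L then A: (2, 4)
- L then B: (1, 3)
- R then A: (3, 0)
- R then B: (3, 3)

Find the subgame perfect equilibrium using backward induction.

P1 plays R, P2 plays A after L and B after R; Payoff (3, 3)

Work:
Backward induction:
After L: P2 chooses A → P1 gets 2
After R: P2 chooses B → P1 gets 3
P1 chooses R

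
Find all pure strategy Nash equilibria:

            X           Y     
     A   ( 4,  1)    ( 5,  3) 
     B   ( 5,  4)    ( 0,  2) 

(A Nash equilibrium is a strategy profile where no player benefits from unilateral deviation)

Nash equilibrium: (A, Y), (B, X)

Work:
Best responses:
  P1 vs X: payoffs [4, 5] → best response B (payoff 5)
  P1 vs Y: payoffs [5, 0] → best response A (payoff 5)
  P2 vs A: payoffs [1, 3] → best response Y (payoff 3)
  P2 vs B: payoffs [4, 2] → best response X (payoff 4)
Mutual best responses: (A,Y), (B,X) → Nash equilibria.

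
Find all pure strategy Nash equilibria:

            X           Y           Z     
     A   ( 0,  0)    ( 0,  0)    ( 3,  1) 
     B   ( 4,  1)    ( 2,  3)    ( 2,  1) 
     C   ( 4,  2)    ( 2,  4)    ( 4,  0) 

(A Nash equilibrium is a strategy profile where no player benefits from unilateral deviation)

Nash equilibrium: (B, Y), (C, Y)

Work:
Best responses:
  P1 vs X: payoffs [0, 4, 4] → best response B/C (payoff 4)
  P1 vs Y: payoffs [0, 2, 2] → best response B/C (payoff 2)
  P1 vs Z: payoffs [3, 2, 4] → best response C (payoff 4)
  P2 vs A: payoffs [0, 0, 1] → best response Z (payoff 1)
  P2 vs B: payoffs [1, 3, 1] → best response Y (payoff 3)
  P2 vs C: payoffs [2, 4, 0] → best response Y (payoff 4)
Mutual best responses: (B,Y), (C,Y) → Nash equilibria.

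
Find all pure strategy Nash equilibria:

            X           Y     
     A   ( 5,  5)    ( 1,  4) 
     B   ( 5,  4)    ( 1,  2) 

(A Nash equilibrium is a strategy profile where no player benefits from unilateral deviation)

Nash equilibrium: (A, X), (B, X)

Work:
Best responses:
  P1 vs X: payoffs [5, 5] → best response A/B (payoff 5)
  P1 vs Y: payoffs [1, 1] → best response A/B (payoff 1)
  P2 vs A: payoffs [5, 4] → best response X (payoff 5)
  P2 vs B: payoffs [4, 2] → best response X (payoff 4)
Mutual best responses: (A,X), (B,X) → Nash equilibria.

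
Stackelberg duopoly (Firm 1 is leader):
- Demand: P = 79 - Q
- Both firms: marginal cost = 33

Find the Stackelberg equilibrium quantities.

q₁* (leader) = 23.0, q₂* (follower) = 11.5

Work:
Follower's reaction: q₂ = (a - c - q₁)/2
Leader substitutes: π₁ = q₁·(a - q₁ - (a-c-q₁)/2 - c)
FOC: q₁* = (79 - 33)/2 = 23.00
Then: q₂* = (79 - 33 - 23.0)/2 = 11.50
Leader has first-mover advantage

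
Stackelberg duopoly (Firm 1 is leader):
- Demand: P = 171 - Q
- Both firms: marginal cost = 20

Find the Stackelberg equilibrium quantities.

q₁* (leader) = 75.5, q₂* (follower) = 37.75

Work:
Follower's reaction: q₂ = (a - c - q₁)/2
Leader substitutes: π₁ = q₁·(a - q₁ - (a-c-q₁)/2 - c)
FOC: q₁* = (171 - 20)/2 = 75.50
Then: q₂* = (171 - 20 - 75.5)/2 = 37.75
Leader has first-mover advantage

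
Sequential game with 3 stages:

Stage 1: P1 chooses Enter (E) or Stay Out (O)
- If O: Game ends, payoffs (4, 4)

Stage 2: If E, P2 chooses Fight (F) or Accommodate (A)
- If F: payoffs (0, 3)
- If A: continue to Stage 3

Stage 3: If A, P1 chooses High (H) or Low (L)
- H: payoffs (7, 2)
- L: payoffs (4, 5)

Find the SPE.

SPE: (O, F, H); Outcome (4, 4)

Work:
Stage 3: P1 chooses H (7 vs 4)
Stage 2: P2: F->3, A->2 (anticipating H). Choose F
Stage 1: P1: O->4, E->0 (anticipating F, H). Choose O
SPE path: O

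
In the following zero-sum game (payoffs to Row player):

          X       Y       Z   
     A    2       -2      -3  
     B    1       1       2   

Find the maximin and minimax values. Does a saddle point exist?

Maximin = 1, Minimax = 1, Saddle: True

Work:
Row minimums: [-3, 1] → maximin = 1
Column maximums: [2, 1, 2] → minimax = 1
Saddle point exists! Game value = 1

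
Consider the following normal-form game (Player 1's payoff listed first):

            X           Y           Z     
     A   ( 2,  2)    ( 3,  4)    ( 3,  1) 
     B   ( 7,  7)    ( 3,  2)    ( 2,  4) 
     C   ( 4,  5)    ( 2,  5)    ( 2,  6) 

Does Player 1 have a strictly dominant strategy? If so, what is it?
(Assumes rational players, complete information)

No strictly dominant strategy exists for Player 1

Work:
A strategy strictly dominates another if it gives a strictly higher payoff against every opponent action. Compare each pair of P1's strategies column-by-column:
  A vs B: [2 vs 7, 3 vs 3, 3 vs 2] → A does not strictly dominate B (column X: 2 ≤ 7)
  A vs C: [2 vs 4, 3 vs 2, 3 vs 2] → A does not strictly dominate C (column X: 2 ≤ 4)
  B vs A: [7 vs 2, 3 vs 3, 2 vs 3] → B does not strictly dominate A (column Y: 3 ≤ 3)
  B vs C: [7 vs 4, 3 vs 2, 2 vs 2] → B does not strictly dominate C (column Z: 2 ≤ 2)
  C vs A: [4 vs 2, 2 vs 3, 2 vs 3] → C does not strictly dominate A (column Y: 2 ≤ 3)
  C vs B: [4 vs 7, 2 vs 3, 2 vs 2] → C does not strictly dominate B (column X: 4 ≤ 7)
No single strategy strictly dominates all others → no strictly dominant strategy.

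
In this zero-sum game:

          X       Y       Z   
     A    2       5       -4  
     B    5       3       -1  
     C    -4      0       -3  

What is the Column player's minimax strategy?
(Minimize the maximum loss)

Column should play Z, value = -1

Work:
Column player minimizes Row's maximum payoff:
Column X: max payoff to Row = 5
Column Y: max payoff to Row = 5
Column Z: max payoff to Row = -1
Minimum is -1, achieved by column Z.
Minimax strategy: Z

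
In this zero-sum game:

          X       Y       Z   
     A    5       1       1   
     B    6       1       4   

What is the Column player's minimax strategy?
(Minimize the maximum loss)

Column should play Y, value = 1

Work:
Column player minimizes Row's maximum payoff:
Column X: max payoff to Row = 6
Column Y: max payoff to Row = 1
Column Z: max payoff to Row = 4
Minimum is 1, achieved by column Y.
Minimax strategy: Y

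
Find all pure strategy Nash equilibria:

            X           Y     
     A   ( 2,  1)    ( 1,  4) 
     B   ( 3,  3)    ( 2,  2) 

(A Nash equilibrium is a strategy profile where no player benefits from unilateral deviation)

Nash equilibrium: (B, X)

Work:
Best responses:
  P1 vs X: payoffs [2, 3] → best response B (payoff 3)
  P1 vs Y: payoffs [1, 2] → best response B (payoff 2)
  P2 vs A: payoffs [1, 4] → best response Y (payoff 4)
  P2 vs B: payoffs [3, 2] → best response X (payoff 3)
Mutual best responses: (B,X) → Nash equilibria.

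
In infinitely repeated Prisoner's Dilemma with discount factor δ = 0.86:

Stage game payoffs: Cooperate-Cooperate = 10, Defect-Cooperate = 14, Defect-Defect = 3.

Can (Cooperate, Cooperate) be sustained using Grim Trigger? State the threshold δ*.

δ* = 0.3636; since δ = 0.86 ≥ 0.3636, cooperation can be sustained

Work:
For Grim Trigger:
Cooperate forever: 10/(1-δ)
Defect then punished: 14 + 3·δ/(1-δ)
Need: 10/(1-δ) ≥ 14 + 3·δ/(1-δ)
Solving: δ ≥ (T-R)/(T-P) = (14-10)/(14-3) = 0.3636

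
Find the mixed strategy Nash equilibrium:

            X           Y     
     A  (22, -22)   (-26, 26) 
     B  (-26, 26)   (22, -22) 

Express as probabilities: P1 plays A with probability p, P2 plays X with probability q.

p = 0.5, q = 0.5

Work:
Find probabilities that make opponent indifferent:
P2 chooses q to make P1 indifferent between A and B
P1 chooses p to make P2 indifferent between X and Y
Mixed NE: P1 plays (A: 0.5, B: 0.5), P2 plays (X: 0.5, Y: 0.5)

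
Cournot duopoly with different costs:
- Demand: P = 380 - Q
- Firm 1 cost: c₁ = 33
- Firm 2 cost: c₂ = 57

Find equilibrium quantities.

q₁* = 123.67, q₂* = 99.67

Work:
Reaction: q₁ = (380 - 33 - q₂)/2
Reaction: q₂ = (380 - 57 - q₁)/2
Solve simultaneously:
q₁* = (380 - 2×33 + 57)/3 = 123.67
q₂* = (380 - 2×57 + 33)/3 = 99.67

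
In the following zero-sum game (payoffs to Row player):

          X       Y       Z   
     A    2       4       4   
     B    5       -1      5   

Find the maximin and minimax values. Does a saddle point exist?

Maximin = 2, Minimax = 4, Saddle: False

Work:
Row minimums: [2, -1] → maximin = 2
Column maximums: [5, 4, 5] → minimax = 4
No saddle point (maximin ≠ minimax). Mixed strategy needed.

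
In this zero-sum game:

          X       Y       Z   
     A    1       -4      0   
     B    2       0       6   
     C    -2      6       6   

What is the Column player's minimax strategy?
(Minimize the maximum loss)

Column should play X, value = 2

Work:
Column player minimizes Row's maximum payoff:
Column X: max payoff to Row = 2
Column Y: max payoff to Row = 6
Column Z: max payoff to Row = 6
Minimum is 2, achieved by column X.
Minimax strategy: X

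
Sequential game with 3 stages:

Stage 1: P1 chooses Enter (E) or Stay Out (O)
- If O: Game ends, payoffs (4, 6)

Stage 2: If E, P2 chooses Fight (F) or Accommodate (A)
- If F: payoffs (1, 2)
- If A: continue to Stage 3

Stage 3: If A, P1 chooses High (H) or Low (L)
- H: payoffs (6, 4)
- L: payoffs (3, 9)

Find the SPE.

SPE: (E, A, H); Outcome (6, 4)

Work:
Stage 3: P1 chooses H (6 vs 3)
Stage 2: P2: F->2, A->4 (anticipating H). Choose A
Stage 1: P1: O->4, E->6 (anticipating A, H). Choose E
SPE path: E -> A -> H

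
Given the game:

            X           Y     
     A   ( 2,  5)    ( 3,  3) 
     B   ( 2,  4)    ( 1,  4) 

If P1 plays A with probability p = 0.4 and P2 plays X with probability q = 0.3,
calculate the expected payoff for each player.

E[P1] = 1.86, E[P2] = 3.84

Work:
E[P1] = p·q·π₁(A,X) + p·(1-q)·π₁(A,Y) + (1-p)·q·π₁(B,X) + (1-p)·(1-q)·π₁(B,Y)
= 0.4·0.3·2 + 0.4·0.7·3 + 0.6·0.3·2 + 0.6·0.7·1
= 1.86

E[P2] = 3.84 (similar calculation)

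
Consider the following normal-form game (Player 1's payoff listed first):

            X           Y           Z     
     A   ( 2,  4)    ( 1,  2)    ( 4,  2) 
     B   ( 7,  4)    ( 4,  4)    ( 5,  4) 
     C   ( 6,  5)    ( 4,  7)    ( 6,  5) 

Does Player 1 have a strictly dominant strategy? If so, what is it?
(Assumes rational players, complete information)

No strictly dominant strategy exists for Player 1

Work:
A strategy strictly dominates another if it gives a strictly higher payoff against every opponent action. Compare each pair of P1's strategies column-by-column:
  A vs B: [2 vs 7, 1 vs 4, 4 vs 5] → A does not strictly dominate B (column X: 2 ≤ 7)
  A vs C: [2 vs 6, 1 vs 4, 4 vs 6] → A does not strictly dominate C (column X: 2 ≤ 6)
  B vs A: [7 vs 2, 4 vs 1, 5 vs 4] → B strictly dominates A
  B vs C: [7 vs 6, 4 vs 4, 5 vs 6] → B does not strictly dominate C (column Y: 4 ≤ 4)
  C vs A: [6 vs 2, 4 vs 1, 6 vs 4] → C strictly dominates A
  C vs B: [6 vs 7, 4 vs 4, 6 vs 5] → C does not strictly dominate B (column X: 6 ≤ 7)
No single strategy strictly dominates all others → no strictly dominant strategy.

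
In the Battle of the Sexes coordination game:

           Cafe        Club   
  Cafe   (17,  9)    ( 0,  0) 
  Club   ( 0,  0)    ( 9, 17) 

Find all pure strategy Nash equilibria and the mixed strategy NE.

Pure NE: (Cafe, Cafe) and (Club, Club); Mixed NE: p = 0.6538, q = 0.3462

Work:
Check pure NE:
(Cafe, Cafe): (17, 9) - no unilateral deviation beneficial
(Club, Club): (9, 17) - no unilateral deviation beneficial
Mixed NE: P1 plays Cafe with p = 0.6538, P2 plays Cafe with q = 0.3462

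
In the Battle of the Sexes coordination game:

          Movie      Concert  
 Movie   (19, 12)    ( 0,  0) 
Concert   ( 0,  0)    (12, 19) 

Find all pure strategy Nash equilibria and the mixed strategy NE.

Pure NE: (Movie, Movie) and (Concert, Concert); Mixed NE: p = 0.6129, q = 0.3871

Work:
Check pure NE:
(Movie, Movie): (19, 12) - no unilateral deviation beneficial
(Concert, Concert): (12, 19) - no unilateral deviation beneficial
Mixed NE: P1 plays Movie with p = 0.6129, P2 plays Movie with q = 0.3871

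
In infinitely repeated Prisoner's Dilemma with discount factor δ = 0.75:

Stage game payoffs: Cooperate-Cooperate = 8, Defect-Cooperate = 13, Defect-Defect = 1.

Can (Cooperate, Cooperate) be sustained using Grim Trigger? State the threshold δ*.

δ* = 0.4167; since δ = 0.75 ≥ 0.4167, cooperation can be sustained

Work:
For Grim Trigger:
Cooperate forever: 8/(1-δ)
Defect then punished: 13 + 1·δ/(1-δ)
Need: 8/(1-δ) ≥ 13 + 1·δ/(1-δ)
Solving: δ ≥ (T-R)/(T-P) = (13-8)/(13-1) = 0.4167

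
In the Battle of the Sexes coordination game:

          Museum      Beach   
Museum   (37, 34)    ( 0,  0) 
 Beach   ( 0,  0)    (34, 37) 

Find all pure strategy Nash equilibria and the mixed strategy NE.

Pure NE: (Museum, Museum) and (Beach, Beach); Mixed NE: p = 0.5211, q = 0.4789

Work:
Check pure NE:
(Museum, Museum): (37, 34) - no unilateral deviation beneficial
(Beach, Beach): (34, 37) - no unilateral deviation beneficial
Mixed NE: P1 plays Museum with p = 0.5211, P2 plays Museum with q = 0.4789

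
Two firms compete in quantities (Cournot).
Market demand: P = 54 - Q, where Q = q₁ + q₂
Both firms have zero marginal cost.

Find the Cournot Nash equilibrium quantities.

q₁* = q₂* = 18.0; P* = 18.0

Work:
Profit: π_i = P·q_i = (a - q_i - q_j)·q_i
FOC: ∂π_i/∂q_i = a - 2q_i - q_j = 0
Reaction function: q_i = (54 - q_j)/2
Symmetry: q* = 54/3 = 18.0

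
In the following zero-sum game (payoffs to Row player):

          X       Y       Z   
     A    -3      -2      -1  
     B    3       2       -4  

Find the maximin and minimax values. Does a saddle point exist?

Maximin = -3, Minimax = -1, Saddle: False

Work:
Row minimums: [-3, -4] → maximin = -3
Column maximums: [3, 2, -1] → minimax = -1
No saddle point (maximin ≠ minimax). Mixed strategy needed.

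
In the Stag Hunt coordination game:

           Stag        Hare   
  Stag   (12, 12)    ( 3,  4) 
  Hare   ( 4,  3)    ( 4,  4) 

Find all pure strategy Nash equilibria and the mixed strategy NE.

Pure NE: (Stag, Stag) and (Hare, Hare); Mixed NE: p = 0.1111, q = 0.1111

Work:
Check pure NE:
(Stag, Stag): (12, 12) - no unilateral deviation beneficial
(Hare, Hare): (4, 4) - no unilateral deviation beneficial
Mixed NE: P1 plays Stag with p = 0.1111, P2 plays Stag with q = 0.1111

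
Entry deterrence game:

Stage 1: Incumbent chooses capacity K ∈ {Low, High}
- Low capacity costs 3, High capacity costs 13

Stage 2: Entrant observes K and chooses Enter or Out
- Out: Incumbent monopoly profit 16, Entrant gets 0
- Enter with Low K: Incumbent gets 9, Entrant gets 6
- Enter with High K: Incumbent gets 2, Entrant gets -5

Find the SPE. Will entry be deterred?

SPE: (Low, Enter|Low, Out|High); Entry not deterred. Incumbent net profit = 6, Entrant gets 6

Work:
After Low K: Entrant enters (6 > 0)
After High K: Entrant stays out (-5 < 0)
Incumbent: Low → 9−3=6, High → 16−13=3
Incumbent chooses Low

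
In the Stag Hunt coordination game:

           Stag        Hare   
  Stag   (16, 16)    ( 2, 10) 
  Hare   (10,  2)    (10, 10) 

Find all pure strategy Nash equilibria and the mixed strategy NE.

Pure NE: (Stag, Stag) and (Hare, Hare); Mixed NE: p = 0.5714, q = 0.5714

Work:
Check pure NE:
(Stag, Stag): (16, 16) - no unilateral deviation beneficial
(Hare, Hare): (10, 10) - no unilateral deviation beneficial
Mixed NE: P1 plays Stag with p = 0.5714, P2 plays Stag with q = 0.5714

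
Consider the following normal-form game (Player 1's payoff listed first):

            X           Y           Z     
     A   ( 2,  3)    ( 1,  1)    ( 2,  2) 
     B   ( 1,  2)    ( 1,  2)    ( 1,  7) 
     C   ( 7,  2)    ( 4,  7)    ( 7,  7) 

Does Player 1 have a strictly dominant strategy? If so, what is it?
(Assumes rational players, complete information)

Yes, Player 1's strictly dominant strategy is C

Work:
A strategy strictly dominates another if it gives a strictly higher payoff against every opponent action. Compare each pair of P1's strategies column-by-column:
  A vs B: [2 vs 1, 1 vs 1, 2 vs 1] → A does not strictly dominate B (column Y: 1 ≤ 1)
  A vs C: [2 vs 7, 1 vs 4, 2 vs 7] → A does not strictly dominate C (column X: 2 ≤ 7)
  B vs A: [1 vs 2, 1 vs 1, 1 vs 2] → B does not strictly dominate A (column X: 1 ≤ 2)
  B vs C: [1 vs 7, 1 vs 4, 1 vs 7] → B does not strictly dominate C (column X: 1 ≤ 7)
  C vs A: [7 vs 2, 4 vs 1, 7 vs 2] → C strictly dominates A
  C vs B: [7 vs 1, 4 vs 1, 7 vs 1] → C strictly dominates B
C strictly dominates every other strategy → strictly dominant.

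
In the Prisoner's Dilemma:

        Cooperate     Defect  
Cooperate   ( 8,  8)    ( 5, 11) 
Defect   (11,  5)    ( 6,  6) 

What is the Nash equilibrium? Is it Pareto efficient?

(Defect, Defect) is NE; not Pareto efficient

Work:
Defect dominates Cooperate for both players:
If P2 cooperates: Defect (11) > Cooperate (8)
If P2 defects: Defect (6) > Cooperate (5)
NE: (Defect, Defect) with payoff (6, 6)
But (Cooperate, Cooperate) = (8, 8) Pareto dominates (6, 6)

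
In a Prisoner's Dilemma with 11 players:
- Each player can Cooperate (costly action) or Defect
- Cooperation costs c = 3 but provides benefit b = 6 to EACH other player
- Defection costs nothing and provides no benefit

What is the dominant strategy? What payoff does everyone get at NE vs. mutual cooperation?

Dominant: Defect; NE payoff = 0; Coop payoff = 57

Work:
Defect dominates (saves cost c = 3, benefit to others is external)
NE: All defect → everyone gets 0
If all cooperate: each receives (10)×6 - 3 = 57
Social dilemma: 57 > 0 but NE gives 0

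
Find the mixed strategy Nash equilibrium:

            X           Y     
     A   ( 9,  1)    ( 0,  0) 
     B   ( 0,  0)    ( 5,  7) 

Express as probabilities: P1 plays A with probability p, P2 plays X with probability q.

p = 0.875, q = 0.3571

Work:
Find probabilities that make opponent indifferent:
P2 chooses q to make P1 indifferent between A and B
P1 chooses p to make P2 indifferent between X and Y
Mixed NE: P1 plays (A: 0.875, B: 0.125), P2 plays (X: 0.3571, Y: 0.6429)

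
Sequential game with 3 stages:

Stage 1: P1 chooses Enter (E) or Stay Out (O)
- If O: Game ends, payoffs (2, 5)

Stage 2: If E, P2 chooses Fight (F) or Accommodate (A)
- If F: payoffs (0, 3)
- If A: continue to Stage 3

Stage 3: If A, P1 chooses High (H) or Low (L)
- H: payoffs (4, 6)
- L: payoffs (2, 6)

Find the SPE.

SPE: (E, A, H); Outcome (4, 6)

Work:
Stage 3: P1 chooses H (4 vs 2)
Stage 2: P2: F->3, A->6 (anticipating H). Choose A
Stage 1: P1: O->2, E->4 (anticipating A, H). Choose E
SPE path: E -> A -> H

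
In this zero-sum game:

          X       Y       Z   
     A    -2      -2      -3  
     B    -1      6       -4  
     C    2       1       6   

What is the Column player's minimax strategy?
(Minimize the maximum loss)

Column should play X, value = 2

Work:
Column player minimizes Row's maximum payoff:
Column X: max payoff to Row = 2
Column Y: max payoff to Row = 6
Column Z: max payoff to Row = 6
Minimum is 2, achieved by column X.
Minimax strategy: X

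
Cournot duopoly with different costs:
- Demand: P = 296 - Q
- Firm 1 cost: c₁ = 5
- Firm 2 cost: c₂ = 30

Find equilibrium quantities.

q₁* = 105.33, q₂* = 80.33

Work:
Reaction: q₁ = (296 - 5 - q₂)/2
Reaction: q₂ = (296 - 30 - q₁)/2
Solve simultaneously:
q₁* = (296 - 2×5 + 30)/3 = 105.33
q₂* = (296 - 2×30 + 5)/3 = 80.33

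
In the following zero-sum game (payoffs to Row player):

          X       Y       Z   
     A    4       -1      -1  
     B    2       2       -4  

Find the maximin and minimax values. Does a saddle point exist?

Maximin = -1, Minimax = -1, Saddle: True

Work:
Row minimums: [-1, -4] → maximin = -1
Column maximums: [4, 2, -1] → minimax = -1
Saddle point exists! Game value = -1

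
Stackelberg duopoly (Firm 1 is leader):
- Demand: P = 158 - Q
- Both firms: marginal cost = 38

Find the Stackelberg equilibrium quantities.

q₁* (leader) = 60.0, q₂* (follower) = 30.0

Work:
Follower's reaction: q₂ = (a - c - q₁)/2
Leader substitutes: π₁ = q₁·(a - q₁ - (a-c-q₁)/2 - c)
FOC: q₁* = (158 - 38)/2 = 60.00
Then: q₂* = (158 - 38 - 60.0)/2 = 30.00
Leader has first-mover advantage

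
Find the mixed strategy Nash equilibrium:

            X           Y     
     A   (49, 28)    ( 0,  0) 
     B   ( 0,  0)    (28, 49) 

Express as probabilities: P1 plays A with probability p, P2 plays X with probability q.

p = 0.6364, q = 0.3636

Work:
Find probabilities that make opponent indifferent:
P2 chooses q to make P1 indifferent between A and B
P1 chooses p to make P2 indifferent between X and Y
Mixed NE: P1 plays (A: 0.6364, B: 0.3636), P2 plays (X: 0.3636, Y: 0.6364)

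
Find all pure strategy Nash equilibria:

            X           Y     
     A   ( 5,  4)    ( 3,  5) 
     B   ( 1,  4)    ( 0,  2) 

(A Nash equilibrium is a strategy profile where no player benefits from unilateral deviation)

Nash equilibrium: (A, Y)

Work:
Best responses:
  P1 vs X: payoffs [5, 1] → best response A (payoff 5)
  P1 vs Y: payoffs [3, 0] → best response A (payoff 3)
  P2 vs A: payoffs [4, 5] → best response Y (payoff 5)
  P2 vs B: payoffs [4, 2] → best response X (payoff 4)
Mutual best responses: (A,Y) → Nash equilibria.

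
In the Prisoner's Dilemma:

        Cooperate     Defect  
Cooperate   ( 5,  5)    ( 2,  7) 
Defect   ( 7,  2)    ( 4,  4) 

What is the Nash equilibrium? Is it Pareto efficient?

(Defect, Defect) is NE; not Pareto efficient

Work:
Defect dominates Cooperate for both players:
If P2 cooperates: Defect (7) > Cooperate (5)
If P2 defects: Defect (4) > Cooperate (2)
NE: (Defect, Defect) with payoff (4, 4)
But (Cooperate, Cooperate) = (5, 5) Pareto dominates (4, 4)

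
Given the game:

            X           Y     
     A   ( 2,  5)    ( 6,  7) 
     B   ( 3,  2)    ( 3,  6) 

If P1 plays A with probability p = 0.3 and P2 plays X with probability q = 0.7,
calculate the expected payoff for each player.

E[P1] = 3.06, E[P2] = 3.92

Work:
E[P1] = p·q·π₁(A,X) + p·(1-q)·π₁(A,Y) + (1-p)·q·π₁(B,X) + (1-p)·(1-q)·π₁(B,Y)
= 0.3·0.7·2 + 0.3·0.3·6 + 0.7·0.7·3 + 0.7·0.3·3
= 3.06

E[P2] = 3.92 (similar calculation)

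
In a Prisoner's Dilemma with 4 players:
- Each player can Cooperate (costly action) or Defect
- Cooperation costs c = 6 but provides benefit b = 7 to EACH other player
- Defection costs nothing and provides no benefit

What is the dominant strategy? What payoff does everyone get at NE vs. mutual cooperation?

Dominant: Defect; NE payoff = 0; Coop payoff = 15

Work:
Defect dominates (saves cost c = 6, benefit to others is external)
NE: All defect → everyone gets 0
If all cooperate: each receives (3)×7 - 6 = 15
Social dilemma: 15 > 0 but NE gives 0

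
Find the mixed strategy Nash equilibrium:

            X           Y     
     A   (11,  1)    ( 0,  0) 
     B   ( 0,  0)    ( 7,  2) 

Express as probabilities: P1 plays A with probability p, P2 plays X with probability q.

p = 0.6667, q = 0.3889

Work:
Find probabilities that make opponent indifferent:
P2 chooses q to make P1 indifferent between A and B
P1 chooses p to make P2 indifferent between X and Y
Mixed NE: P1 plays (A: 0.6667, B: 0.3333), P2 plays (X: 0.3889, Y: 0.6111)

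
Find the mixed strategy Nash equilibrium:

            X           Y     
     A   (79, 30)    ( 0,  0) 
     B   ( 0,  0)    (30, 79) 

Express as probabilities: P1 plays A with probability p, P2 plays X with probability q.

p = 0.7248, q = 0.2752

Work:
Find probabilities that make opponent indifferent:
P2 chooses q to make P1 indifferent between A and B
P1 chooses p to make P2 indifferent between X and Y
Mixed NE: P1 plays (A: 0.7248, B: 0.2752), P2 plays (X: 0.2752, Y: 0.7248)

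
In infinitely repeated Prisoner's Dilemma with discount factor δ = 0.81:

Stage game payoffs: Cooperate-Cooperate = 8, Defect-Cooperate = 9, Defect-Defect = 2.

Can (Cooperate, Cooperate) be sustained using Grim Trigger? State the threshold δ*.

δ* = 0.1429; since δ = 0.81 ≥ 0.1429, cooperation can be sustained

Work:
For Grim Trigger:
Cooperate forever: 8/(1-δ)
Defect then punished: 9 + 2·δ/(1-δ)
Need: 8/(1-δ) ≥ 9 + 2·δ/(1-δ)
Solving: δ ≥ (T-R)/(T-P) = (9-8)/(9-2) = 0.1429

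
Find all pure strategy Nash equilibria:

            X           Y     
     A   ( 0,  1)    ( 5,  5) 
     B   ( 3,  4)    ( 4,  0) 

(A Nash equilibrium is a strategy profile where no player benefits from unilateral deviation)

Nash equilibrium: (A, Y), (B, X)

Work:
Best responses:
  P1 vs X: payoffs [0, 3] → best response B (payoff 3)
  P1 vs Y: payoffs [5, 4] → best response A (payoff 5)
  P2 vs A: payoffs [1, 5] → best response Y (payoff 5)
  P2 vs B: payoffs [4, 0] → best response X (payoff 4)
Mutual best responses: (A,Y), (B,X) → Nash equilibria.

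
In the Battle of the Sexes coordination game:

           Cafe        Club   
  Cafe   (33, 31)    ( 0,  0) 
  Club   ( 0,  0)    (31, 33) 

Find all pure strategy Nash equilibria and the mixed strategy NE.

Pure NE: (Cafe, Cafe) and (Club, Club); Mixed NE: p = 0.5156, q = 0.4844

Work:
Check pure NE:
(Cafe, Cafe): (33, 31) - no unilateral deviation beneficial
(Club, Club): (31, 33) - no unilateral deviation beneficial
Mixed NE: P1 plays Cafe with p = 0.5156, P2 plays Cafe with q = 0.4844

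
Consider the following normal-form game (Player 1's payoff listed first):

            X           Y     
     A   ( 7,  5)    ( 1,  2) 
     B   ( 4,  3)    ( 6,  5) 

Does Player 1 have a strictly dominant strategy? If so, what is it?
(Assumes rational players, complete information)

No strictly dominant strategy exists for Player 1

Work:
A strategy strictly dominates another if it gives a strictly higher payoff against every opponent action. Compare each pair of P1's strategies column-by-column:
  A vs B: [7 vs 4, 1 vs 6] → A does not strictly dominate B (column Y: 1 ≤ 6)
  B vs A: [4 vs 7, 6 vs 1] → B does not strictly dominate A (column X: 4 ≤ 7)
No single strategy strictly dominates all others → no strictly dominant strategy.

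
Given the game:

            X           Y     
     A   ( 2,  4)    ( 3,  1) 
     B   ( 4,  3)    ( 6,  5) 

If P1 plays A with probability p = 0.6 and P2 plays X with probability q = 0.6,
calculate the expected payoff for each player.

E[P1] = 3.36, E[P2] = 3.2

Work:
E[P1] = p·q·π₁(A,X) + p·(1-q)·π₁(A,Y) + (1-p)·q·π₁(B,X) + (1-p)·(1-q)·π₁(B,Y)
= 0.6·0.6·2 + 0.6·0.4·3 + 0.4·0.6·4 + 0.4·0.4·6
= 3.36

E[P2] = 3.2 (similar calculation)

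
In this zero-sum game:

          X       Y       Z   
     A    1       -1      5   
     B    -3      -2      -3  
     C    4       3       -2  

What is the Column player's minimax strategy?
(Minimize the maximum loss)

Column should play Y, value = 3

Work:
Column player minimizes Row's maximum payoff:
Column X: max payoff to Row = 4
Column Y: max payoff to Row = 3
Column Z: max payoff to Row = 5
Minimum is 3, achieved by column Y.
Minimax strategy: Y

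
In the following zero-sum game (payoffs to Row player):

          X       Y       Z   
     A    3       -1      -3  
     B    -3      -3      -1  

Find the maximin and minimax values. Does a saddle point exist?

Maximin = -3, Minimax = -1, Saddle: False

Work:
Row minimums: [-3, -3] → maximin = -3
Column maximums: [3, -1, -1] → minimax = -1
No saddle point (maximin ≠ minimax). Mixed strategy needed.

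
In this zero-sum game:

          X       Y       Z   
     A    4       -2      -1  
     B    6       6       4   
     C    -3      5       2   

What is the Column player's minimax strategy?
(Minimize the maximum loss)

Column should play Z, value = 4

Work:
Column player minimizes Row's maximum payoff:
Column X: max payoff to Row = 6
Column Y: max payoff to Row = 6
Column Z: max payoff to Row = 4
Minimum is 4, achieved by column Z.
Minimax strategy: Z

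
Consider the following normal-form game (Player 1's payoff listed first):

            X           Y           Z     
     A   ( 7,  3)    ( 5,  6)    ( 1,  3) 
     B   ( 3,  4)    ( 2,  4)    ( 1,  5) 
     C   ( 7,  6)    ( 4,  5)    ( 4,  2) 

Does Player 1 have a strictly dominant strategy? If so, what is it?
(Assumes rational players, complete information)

No strictly dominant strategy exists for Player 1

Work:
A strategy strictly dominates another if it gives a strictly higher payoff against every opponent action. Compare each pair of P1's strategies column-by-column:
  A vs B: [7 vs 3, 5 vs 2, 1 vs 1] → A does not strictly dominate B (column Z: 1 ≤ 1)
  A vs C: [7 vs 7, 5 vs 4, 1 vs 4] → A does not strictly dominate C (column X: 7 ≤ 7)
  B vs A: [3 vs 7, 2 vs 5, 1 vs 1] → B does not strictly dominate A (column X: 3 ≤ 7)
  B vs C: [3 vs 7, 2 vs 4, 1 vs 4] → B does not strictly dominate C (column X: 3 ≤ 7)
  C vs A: [7 vs 7, 4 vs 5, 4 vs 1] → C does not strictly dominate A (column X: 7 ≤ 7)
  C vs B: [7 vs 3, 4 vs 2, 4 vs 1] → C strictly dominates B
No single strategy strictly dominates all others → no strictly dominant strategy.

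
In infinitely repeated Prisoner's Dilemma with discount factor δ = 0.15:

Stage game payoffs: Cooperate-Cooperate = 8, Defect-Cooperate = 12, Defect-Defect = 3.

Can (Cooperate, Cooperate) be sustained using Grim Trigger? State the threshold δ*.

δ* = 0.4444; since δ = 0.15 < 0.4444, cooperation cannot be sustained

Work:
For Grim Trigger:
Cooperate forever: 8/(1-δ)
Defect then punished: 12 + 3·δ/(1-δ)
Need: 8/(1-δ) ≥ 12 + 3·δ/(1-δ)
Solving: δ ≥ (T-R)/(T-P) = (12-8)/(12-3) = 0.4444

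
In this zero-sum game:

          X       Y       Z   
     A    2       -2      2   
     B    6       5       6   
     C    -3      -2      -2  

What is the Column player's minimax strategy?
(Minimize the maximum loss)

Column should play Y, value = 5

Work:
Column player minimizes Row's maximum payoff:
Column X: max payoff to Row = 6
Column Y: max payoff to Row = 5
Column Z: max payoff to Row = 6
Minimum is 5, achieved by column Y.
Minimax strategy: Y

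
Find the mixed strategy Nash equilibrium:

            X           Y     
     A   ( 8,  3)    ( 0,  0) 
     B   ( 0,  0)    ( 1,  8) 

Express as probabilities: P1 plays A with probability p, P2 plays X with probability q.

p = 0.7273, q = 0.1111

Work:
Find probabilities that make opponent indifferent:
P2 chooses q to make P1 indifferent between A and B
P1 chooses p to make P2 indifferent between X and Y
Mixed NE: P1 plays (A: 0.7273, B: 0.2727), P2 plays (X: 0.1111, Y: 0.8889)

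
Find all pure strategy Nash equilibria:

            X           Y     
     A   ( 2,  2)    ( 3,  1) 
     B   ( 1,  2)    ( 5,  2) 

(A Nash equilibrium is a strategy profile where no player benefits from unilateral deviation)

Nash equilibrium: (A, X), (B, Y)

Work:
Best responses:
  P1 vs X: payoffs [2, 1] → best response A (payoff 2)
  P1 vs Y: payoffs [3, 5] → best response B (payoff 5)
  P2 vs A: payoffs [2, 1] → best response X (payoff 2)
  P2 vs B: payoffs [2, 2] → best response X/Y (payoff 2)
Mutual best responses: (A,X), (B,Y) → Nash equilibria.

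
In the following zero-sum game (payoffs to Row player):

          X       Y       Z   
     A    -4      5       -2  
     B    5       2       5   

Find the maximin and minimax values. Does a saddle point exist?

Maximin = 2, Minimax = 5, Saddle: False

Work:
Row minimums: [-4, 2] → maximin = 2
Column maximums: [5, 5, 5] → minimax = 5
No saddle point (maximin ≠ minimax). Mixed strategy needed.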